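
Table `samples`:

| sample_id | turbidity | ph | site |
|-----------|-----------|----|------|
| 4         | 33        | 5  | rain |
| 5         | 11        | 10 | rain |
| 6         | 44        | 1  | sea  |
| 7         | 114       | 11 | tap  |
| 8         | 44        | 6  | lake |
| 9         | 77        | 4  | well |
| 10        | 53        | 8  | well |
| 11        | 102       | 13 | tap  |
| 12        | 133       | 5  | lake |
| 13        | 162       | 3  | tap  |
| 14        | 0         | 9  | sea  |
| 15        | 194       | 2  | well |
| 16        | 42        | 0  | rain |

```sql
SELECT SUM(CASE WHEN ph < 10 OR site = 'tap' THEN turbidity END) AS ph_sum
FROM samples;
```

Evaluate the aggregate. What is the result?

sample_id=4: ✓ → 33
sample_id=5: ✗
sample_id=6: ✓ → 44
sample_id=7: ✓ → 114
sample_id=8: ✓ → 44
sample_id=9: ✓ → 77
sample_id=10: ✓ → 53
sample_id=11: ✓ → 102
sample_id=12: ✓ → 133
sample_id=13: ✓ → 162
sample_id=14: ✓ → 0
sample_id=15: ✓ → 194
sample_id=16: ✓ → 42
ph_sum = 33 + 44 + 114 + 44 + 77 + 53 + 102 + 133 + 162 + 194 + 42 = 998

998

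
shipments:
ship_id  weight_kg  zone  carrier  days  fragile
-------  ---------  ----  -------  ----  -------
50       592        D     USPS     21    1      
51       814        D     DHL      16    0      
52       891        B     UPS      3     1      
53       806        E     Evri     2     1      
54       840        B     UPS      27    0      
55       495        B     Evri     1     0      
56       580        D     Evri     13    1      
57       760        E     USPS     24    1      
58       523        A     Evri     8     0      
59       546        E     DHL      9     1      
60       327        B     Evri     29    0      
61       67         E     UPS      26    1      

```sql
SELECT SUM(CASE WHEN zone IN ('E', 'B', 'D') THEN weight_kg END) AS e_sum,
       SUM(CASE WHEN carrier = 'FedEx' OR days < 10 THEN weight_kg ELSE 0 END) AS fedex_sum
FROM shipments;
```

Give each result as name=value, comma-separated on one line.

[e_sum: zone IN ('E', 'B', 'D')]
ship_id=50: ✓ → 592
ship_id=51: ✓ → 814
ship_id=52: ✓ → 891
ship_id=53: ✓ → 806
ship_id=54: ✓ → 840
ship_id=55: ✓ → 495
ship_id=56: ✓ → 580
ship_id=57: ✓ → 760
ship_id=58: ✗
ship_id=59: ✓ → 546
ship_id=60: ✓ → 327
ship_id=61: ✓ → 67
e_sum = 592 + 814 + 891 + 806 + 840 + 495 + 580 + 760 + 546 + 327 + 67 = 6718
—
[fedex_sum: carrier = 'FedEx' OR days < 10]
ship_id=50: ✗
ship_id=51: ✗
ship_id=52: ✓ → 891
ship_id=53: ✓ → 806
ship_id=54: ✗
ship_id=55: ✓ → 495
ship_id=56: ✗
ship_id=57: ✗
ship_id=58: ✓ → 523
ship_id=59: ✓ → 546
ship_id=60: ✗
ship_id=61: ✗
fedex_sum = 891 + 806 + 495 + 523 + 546 = 3261

e_sum=6718, fedex_sum=3261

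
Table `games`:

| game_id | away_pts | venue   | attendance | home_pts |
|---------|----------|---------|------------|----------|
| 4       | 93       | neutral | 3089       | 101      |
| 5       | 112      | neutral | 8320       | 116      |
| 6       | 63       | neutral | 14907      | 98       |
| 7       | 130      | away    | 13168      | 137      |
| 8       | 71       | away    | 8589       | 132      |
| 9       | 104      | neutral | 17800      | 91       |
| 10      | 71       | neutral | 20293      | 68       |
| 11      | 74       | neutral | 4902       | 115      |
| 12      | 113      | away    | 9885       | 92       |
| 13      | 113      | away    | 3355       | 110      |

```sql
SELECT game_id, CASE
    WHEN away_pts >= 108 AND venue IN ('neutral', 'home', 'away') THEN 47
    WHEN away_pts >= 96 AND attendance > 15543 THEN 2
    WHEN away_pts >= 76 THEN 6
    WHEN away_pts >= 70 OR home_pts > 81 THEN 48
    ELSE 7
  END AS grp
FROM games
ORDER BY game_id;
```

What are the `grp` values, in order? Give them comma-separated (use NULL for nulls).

6, 47, 48, 47, 48, 2, 48, 48, 47, 47

game_id=4: away_pts >= 76 → 6
game_id=5: away_pts >= 108 AND venue IN ('neutral', 'home', 'away') → 47
game_id=6: away_pts >= 70 OR home_pts > 81 → 48
game_id=7: away_pts >= 108 AND venue IN ('neutral', 'home', 'away') → 47
game_id=8: away_pts >= 70 OR home_pts > 81 → 48
game_id=9: away_pts >= 96 AND attendance > 15543 → 2
game_id=10: away_pts >= 70 OR home_pts > 81 → 48
game_id=11: away_pts >= 70 OR home_pts > 81 → 48
game_id=12: away_pts >= 108 AND venue IN ('neutral', 'home', 'away') → 47
game_id=13: away_pts >= 108 AND venue IN ('neutral', 'home', 'away') → 47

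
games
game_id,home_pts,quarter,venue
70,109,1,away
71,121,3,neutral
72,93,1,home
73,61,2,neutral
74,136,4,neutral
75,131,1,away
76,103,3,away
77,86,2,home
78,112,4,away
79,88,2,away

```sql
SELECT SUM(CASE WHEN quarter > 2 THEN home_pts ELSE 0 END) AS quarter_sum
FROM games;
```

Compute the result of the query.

game_id=70: ✗
game_id=71: ✓ → 121
game_id=72: ✗
game_id=73: ✗
game_id=74: ✓ → 136
game_id=75: ✗
game_id=76: ✓ → 103
game_id=77: ✗
game_id=78: ✓ → 112
game_id=79: ✗
quarter_sum = 121 + 136 + 103 + 112 = 472

472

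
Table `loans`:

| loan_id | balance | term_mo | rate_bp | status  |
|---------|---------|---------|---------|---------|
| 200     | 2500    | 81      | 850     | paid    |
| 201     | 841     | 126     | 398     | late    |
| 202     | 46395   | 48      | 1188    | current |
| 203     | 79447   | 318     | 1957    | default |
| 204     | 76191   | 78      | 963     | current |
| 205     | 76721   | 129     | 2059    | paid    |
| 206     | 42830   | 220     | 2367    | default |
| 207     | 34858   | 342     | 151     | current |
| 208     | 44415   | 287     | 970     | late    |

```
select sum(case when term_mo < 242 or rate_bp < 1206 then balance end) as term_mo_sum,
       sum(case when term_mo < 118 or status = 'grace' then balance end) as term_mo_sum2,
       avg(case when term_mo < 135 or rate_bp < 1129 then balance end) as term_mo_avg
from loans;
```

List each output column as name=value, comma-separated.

term_mo_sum=324751, term_mo_sum2=125086, term_mo_avg=40274.4285714286

[term_mo_sum: term_mo < 242 or rate_bp < 1206]
loan_id=200: ✓ → 2500
loan_id=201: ✓ → 841
loan_id=202: ✓ → 46395
loan_id=203: ✗
loan_id=204: ✓ → 76191
loan_id=205: ✓ → 76721
loan_id=206: ✓ → 42830
loan_id=207: ✓ → 34858
loan_id=208: ✓ → 44415
term_mo_sum = 2500 + 841 + 46395 + 76191 + 76721 + 42830 + 34858 + 44415 = 324751
—
[term_mo_sum2: term_mo < 118 or status = 'grace']
loan_id=200: ✓ → 2500
loan_id=201: ✗
loan_id=202: ✓ → 46395
loan_id=203: ✗
loan_id=204: ✓ → 76191
loan_id=205: ✗
loan_id=206: ✗
loan_id=207: ✗
loan_id=208: ✗
term_mo_sum2 = 2500 + 46395 + 76191 = 125086
—
[term_mo_avg: term_mo < 135 or rate_bp < 1129]
loan_id=200: ✓ → 2500
loan_id=201: ✓ → 841
loan_id=202: ✓ → 46395
loan_id=203: ✗
loan_id=204: ✓ → 76191
loan_id=205: ✓ → 76721
loan_id=206: ✗
loan_id=207: ✓ → 34858
loan_id=208: ✓ → 44415
term_mo_avg = (2500 + 841 + 46395 + 76191 + 76721 + 34858 + 44415) / 7 = 40274.4285714286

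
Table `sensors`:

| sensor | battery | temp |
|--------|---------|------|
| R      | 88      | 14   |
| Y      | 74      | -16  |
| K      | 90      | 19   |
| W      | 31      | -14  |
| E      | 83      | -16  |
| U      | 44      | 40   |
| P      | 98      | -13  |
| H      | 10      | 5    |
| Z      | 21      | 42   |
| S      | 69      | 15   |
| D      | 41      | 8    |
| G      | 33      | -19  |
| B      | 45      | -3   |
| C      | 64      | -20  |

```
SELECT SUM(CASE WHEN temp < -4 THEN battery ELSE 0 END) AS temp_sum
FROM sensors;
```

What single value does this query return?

383

sensor=R: ✗
sensor=Y: ✓ → 74
sensor=K: ✗
sensor=W: ✓ → 31
sensor=E: ✓ → 83
sensor=U: ✗
sensor=P: ✓ → 98
sensor=H: ✗
sensor=Z: ✗
sensor=S: ✗
sensor=D: ✗
sensor=G: ✓ → 33
sensor=B: ✗
sensor=C: ✓ → 64
temp_sum = 74 + 31 + 83 + 98 + 33 + 64 = 383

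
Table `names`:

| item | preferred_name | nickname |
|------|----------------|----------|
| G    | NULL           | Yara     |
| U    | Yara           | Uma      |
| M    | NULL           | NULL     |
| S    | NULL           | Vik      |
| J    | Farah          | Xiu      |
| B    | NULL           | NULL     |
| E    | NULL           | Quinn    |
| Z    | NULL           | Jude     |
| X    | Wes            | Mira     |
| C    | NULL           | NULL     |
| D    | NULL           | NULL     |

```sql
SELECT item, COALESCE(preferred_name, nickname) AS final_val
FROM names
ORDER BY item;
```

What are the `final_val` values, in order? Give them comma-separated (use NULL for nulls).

item=B: preferred_name=NULL, nickname=NULL (all NULL) → NULL
item=C: preferred_name=NULL, nickname=NULL (all NULL) → NULL
item=D: preferred_name=NULL, nickname=NULL (all NULL) → NULL
item=E: preferred_name=NULL, nickname=Quinn → Quinn
item=G: preferred_name=NULL, nickname=Yara → Yara
item=J: preferred_name=Farah → Farah
item=M: preferred_name=NULL, nickname=NULL (all NULL) → NULL
item=S: preferred_name=NULL, nickname=Vik → Vik
item=U: preferred_name=Yara → Yara
item=X: preferred_name=Wes → Wes
item=Z: preferred_name=NULL, nickname=Jude → Jude

NULL, NULL, NULL, Quinn, Yara, Farah, NULL, Vik, Yara, Wes, Jude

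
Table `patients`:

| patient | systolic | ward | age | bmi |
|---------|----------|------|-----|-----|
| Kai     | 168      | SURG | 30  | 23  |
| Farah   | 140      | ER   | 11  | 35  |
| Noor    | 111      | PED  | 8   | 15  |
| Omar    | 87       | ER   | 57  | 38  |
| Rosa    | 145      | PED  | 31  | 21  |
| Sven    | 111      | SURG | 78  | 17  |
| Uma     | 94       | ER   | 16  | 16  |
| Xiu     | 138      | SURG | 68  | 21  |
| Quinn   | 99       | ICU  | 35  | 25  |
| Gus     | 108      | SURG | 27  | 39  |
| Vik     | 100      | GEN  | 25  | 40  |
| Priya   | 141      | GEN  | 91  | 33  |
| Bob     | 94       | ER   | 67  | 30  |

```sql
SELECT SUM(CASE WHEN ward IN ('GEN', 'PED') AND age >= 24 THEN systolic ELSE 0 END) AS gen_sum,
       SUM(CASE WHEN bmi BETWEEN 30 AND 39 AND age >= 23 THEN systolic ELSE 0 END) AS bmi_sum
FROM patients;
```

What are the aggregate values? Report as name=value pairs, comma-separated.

[gen_sum: ward IN ('GEN', 'PED') AND age >= 24]
patient=Kai: ✗
patient=Farah: ✗
patient=Noor: ✗
patient=Omar: ✗
patient=Rosa: ✓ → 145
patient=Sven: ✗
patient=Uma: ✗
patient=Xiu: ✗
patient=Quinn: ✗
patient=Gus: ✗
patient=Vik: ✓ → 100
patient=Priya: ✓ → 141
patient=Bob: ✗
gen_sum = 145 + 100 + 141 = 386
—
[bmi_sum: bmi BETWEEN 30 AND 39 AND age >= 23]
patient=Kai: ✗
patient=Farah: ✗
patient=Noor: ✗
patient=Omar: ✓ → 87
patient=Rosa: ✗
patient=Sven: ✗
patient=Uma: ✗
patient=Xiu: ✗
patient=Quinn: ✗
patient=Gus: ✓ → 108
patient=Vik: ✗
patient=Priya: ✓ → 141
patient=Bob: ✓ → 94
bmi_sum = 87 + 108 + 141 + 94 = 430

gen_sum=386, bmi_sum=430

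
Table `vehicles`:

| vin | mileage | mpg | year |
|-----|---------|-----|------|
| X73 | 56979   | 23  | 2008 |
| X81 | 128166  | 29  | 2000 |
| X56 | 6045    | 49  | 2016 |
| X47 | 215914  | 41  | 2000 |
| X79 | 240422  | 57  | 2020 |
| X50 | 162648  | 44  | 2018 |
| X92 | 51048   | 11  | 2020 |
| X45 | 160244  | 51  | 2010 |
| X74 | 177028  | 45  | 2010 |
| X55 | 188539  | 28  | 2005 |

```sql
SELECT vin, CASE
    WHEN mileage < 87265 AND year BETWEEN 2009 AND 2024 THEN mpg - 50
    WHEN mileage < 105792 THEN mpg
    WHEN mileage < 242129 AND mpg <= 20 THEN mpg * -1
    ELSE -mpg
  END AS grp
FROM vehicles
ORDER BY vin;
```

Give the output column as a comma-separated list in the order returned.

-51, -41, -44, -28, -1, 23, -45, -57, -29, -39

vin=X45: ELSE → -51
vin=X47: ELSE → -41
vin=X50: ELSE → -44
vin=X55: ELSE → -28
vin=X56: mileage < 87265 AND year BETWEEN 2009 AND 2024 → -1
vin=X73: mileage < 105792 → 23
vin=X74: ELSE → -45
vin=X79: ELSE → -57
vin=X81: ELSE → -29
vin=X92: mileage < 87265 AND year BETWEEN 2009 AND 2024 → -39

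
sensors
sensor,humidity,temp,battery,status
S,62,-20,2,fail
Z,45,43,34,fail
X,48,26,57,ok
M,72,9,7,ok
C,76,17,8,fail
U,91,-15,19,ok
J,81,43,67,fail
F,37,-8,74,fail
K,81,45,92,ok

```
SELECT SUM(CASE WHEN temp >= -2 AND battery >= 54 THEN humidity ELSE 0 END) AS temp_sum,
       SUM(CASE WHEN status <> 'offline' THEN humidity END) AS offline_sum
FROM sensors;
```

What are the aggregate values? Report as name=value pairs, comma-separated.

temp_sum=210, offline_sum=593

[temp_sum: temp >= -2 AND battery >= 54]
sensor=S: ✗
sensor=Z: ✗
sensor=X: ✓ → 48
sensor=M: ✗
sensor=C: ✗
sensor=U: ✗
sensor=J: ✓ → 81
sensor=F: ✗
sensor=K: ✓ → 81
temp_sum = 48 + 81 + 81 = 210
—
[offline_sum: status <> 'offline']
sensor=S: ✓ → 62
sensor=Z: ✓ → 45
sensor=X: ✓ → 48
sensor=M: ✓ → 72
sensor=C: ✓ → 76
sensor=U: ✓ → 91
sensor=J: ✓ → 81
sensor=F: ✓ → 37
sensor=K: ✓ → 81
offline_sum = 62 + 45 + 48 + 72 + 76 + 91 + 81 + 37 + 81 = 593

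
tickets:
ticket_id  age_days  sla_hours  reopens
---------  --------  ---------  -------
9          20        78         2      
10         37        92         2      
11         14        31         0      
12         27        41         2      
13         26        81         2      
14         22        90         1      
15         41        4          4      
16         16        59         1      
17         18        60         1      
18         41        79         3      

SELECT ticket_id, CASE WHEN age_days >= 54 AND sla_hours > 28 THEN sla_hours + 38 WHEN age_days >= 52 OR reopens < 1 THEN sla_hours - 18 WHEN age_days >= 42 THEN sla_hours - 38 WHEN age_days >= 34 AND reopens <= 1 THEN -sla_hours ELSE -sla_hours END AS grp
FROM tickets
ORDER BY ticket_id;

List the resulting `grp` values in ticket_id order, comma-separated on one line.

-78, -92, 13, -41, -81, -90, -4, -59, -60, -79

ticket_id=9: ELSE → -78
ticket_id=10: ELSE → -92
ticket_id=11: age_days >= 52 OR reopens < 1 → 13
ticket_id=12: ELSE → -41
ticket_id=13: ELSE → -81
ticket_id=14: ELSE → -90
ticket_id=15: ELSE → -4
ticket_id=16: ELSE → -59
ticket_id=17: ELSE → -60
ticket_id=18: ELSE → -79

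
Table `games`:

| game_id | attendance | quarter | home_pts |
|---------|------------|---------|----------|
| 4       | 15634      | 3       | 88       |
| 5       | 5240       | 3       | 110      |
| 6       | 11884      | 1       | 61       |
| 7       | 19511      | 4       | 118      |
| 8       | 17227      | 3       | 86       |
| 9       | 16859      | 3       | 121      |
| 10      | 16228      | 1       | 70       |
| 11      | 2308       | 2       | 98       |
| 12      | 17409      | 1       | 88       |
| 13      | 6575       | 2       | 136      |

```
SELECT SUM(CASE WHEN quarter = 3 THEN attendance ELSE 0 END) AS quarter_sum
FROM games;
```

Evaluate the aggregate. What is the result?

54960

game_id=4: ✓ → 15634
game_id=5: ✓ → 5240
game_id=6: ✗
game_id=7: ✗
game_id=8: ✓ → 17227
game_id=9: ✓ → 16859
game_id=10: ✗
game_id=11: ✗
game_id=12: ✗
game_id=13: ✗
quarter_sum = 15634 + 5240 + 17227 + 16859 = 54960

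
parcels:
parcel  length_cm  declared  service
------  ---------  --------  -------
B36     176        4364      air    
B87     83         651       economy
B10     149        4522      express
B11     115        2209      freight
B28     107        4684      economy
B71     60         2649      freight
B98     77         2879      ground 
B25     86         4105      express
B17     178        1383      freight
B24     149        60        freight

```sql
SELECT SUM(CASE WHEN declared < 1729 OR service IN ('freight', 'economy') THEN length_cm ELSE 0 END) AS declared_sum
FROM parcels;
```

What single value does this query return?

parcel=B36: ✗
parcel=B87: ✓ → 83
parcel=B10: ✗
parcel=B11: ✓ → 115
parcel=B28: ✓ → 107
parcel=B71: ✓ → 60
parcel=B98: ✗
parcel=B25: ✗
parcel=B17: ✓ → 178
parcel=B24: ✓ → 149
declared_sum = 83 + 115 + 107 + 60 + 178 + 149 = 692

692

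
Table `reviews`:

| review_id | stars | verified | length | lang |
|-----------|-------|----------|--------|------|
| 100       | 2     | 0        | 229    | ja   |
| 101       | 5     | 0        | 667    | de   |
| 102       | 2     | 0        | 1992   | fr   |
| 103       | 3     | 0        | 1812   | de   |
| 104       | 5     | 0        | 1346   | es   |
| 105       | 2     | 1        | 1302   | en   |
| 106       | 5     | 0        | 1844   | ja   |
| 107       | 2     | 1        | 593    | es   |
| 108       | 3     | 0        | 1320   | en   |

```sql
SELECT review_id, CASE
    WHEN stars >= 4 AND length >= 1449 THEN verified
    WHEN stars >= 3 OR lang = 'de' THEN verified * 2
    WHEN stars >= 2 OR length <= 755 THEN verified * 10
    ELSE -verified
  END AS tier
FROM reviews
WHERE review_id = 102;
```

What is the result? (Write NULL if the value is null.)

review_id = 102: stars=2, verified=0, length=1992, lang=fr.
stars >= 4 AND length >= 1449 → false
stars >= 3 OR lang = 'de' → false
stars >= 2 OR length <= 755 → true → 0

0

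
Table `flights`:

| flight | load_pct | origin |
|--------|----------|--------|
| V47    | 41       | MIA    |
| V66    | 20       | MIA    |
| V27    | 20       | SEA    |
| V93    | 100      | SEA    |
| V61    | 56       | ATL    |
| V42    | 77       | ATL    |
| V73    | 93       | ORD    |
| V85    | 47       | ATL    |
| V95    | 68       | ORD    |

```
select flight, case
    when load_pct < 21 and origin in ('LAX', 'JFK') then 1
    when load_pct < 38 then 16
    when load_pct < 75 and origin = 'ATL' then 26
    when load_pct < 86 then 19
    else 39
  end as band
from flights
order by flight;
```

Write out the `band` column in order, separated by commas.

flight=V27: load_pct < 38 → 16
flight=V42: load_pct < 86 → 19
flight=V47: load_pct < 86 → 19
flight=V61: load_pct < 75 and origin = 'ATL' → 26
flight=V66: load_pct < 38 → 16
flight=V73: ELSE → 39
flight=V85: load_pct < 75 and origin = 'ATL' → 26
flight=V93: ELSE → 39
flight=V95: load_pct < 86 → 19

16, 19, 19, 26, 16, 39, 26, 39, 19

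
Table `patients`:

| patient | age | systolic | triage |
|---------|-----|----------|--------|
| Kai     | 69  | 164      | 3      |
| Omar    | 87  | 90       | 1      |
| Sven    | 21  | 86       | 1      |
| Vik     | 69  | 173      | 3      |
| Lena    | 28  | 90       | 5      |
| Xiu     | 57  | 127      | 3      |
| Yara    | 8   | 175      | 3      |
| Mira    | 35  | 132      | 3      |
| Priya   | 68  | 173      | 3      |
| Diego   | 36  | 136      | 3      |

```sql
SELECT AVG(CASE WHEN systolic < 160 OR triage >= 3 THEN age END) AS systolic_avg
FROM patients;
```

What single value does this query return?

patient=Kai: ✓ → 69
patient=Omar: ✓ → 87
patient=Sven: ✓ → 21
patient=Vik: ✓ → 69
patient=Lena: ✓ → 28
patient=Xiu: ✓ → 57
patient=Yara: ✓ → 8
patient=Mira: ✓ → 35
patient=Priya: ✓ → 68
patient=Diego: ✓ → 36
systolic_avg = (69 + 87 + 21 + 69 + 28 + 57 + 8 + 35 + 68 + 36) / 10 = 47.8

47.8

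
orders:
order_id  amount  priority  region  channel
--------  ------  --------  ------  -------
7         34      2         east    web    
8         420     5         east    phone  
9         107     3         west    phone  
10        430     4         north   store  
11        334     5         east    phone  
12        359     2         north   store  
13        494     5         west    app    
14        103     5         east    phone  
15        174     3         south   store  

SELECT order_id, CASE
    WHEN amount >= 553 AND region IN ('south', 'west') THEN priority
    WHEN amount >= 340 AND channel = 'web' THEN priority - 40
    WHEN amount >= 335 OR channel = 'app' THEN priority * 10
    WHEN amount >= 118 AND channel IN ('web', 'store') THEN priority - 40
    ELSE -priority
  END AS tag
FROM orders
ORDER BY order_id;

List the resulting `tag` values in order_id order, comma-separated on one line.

-2, 50, -3, 40, -5, 20, 50, -5, -37

order_id=7: ELSE → -2
order_id=8: amount >= 335 OR channel = 'app' → 50
order_id=9: ELSE → -3
order_id=10: amount >= 335 OR channel = 'app' → 40
order_id=11: ELSE → -5
order_id=12: amount >= 335 OR channel = 'app' → 20
order_id=13: amount >= 335 OR channel = 'app' → 50
order_id=14: ELSE → -5
order_id=15: amount >= 118 AND channel IN ('web', 'store') → -37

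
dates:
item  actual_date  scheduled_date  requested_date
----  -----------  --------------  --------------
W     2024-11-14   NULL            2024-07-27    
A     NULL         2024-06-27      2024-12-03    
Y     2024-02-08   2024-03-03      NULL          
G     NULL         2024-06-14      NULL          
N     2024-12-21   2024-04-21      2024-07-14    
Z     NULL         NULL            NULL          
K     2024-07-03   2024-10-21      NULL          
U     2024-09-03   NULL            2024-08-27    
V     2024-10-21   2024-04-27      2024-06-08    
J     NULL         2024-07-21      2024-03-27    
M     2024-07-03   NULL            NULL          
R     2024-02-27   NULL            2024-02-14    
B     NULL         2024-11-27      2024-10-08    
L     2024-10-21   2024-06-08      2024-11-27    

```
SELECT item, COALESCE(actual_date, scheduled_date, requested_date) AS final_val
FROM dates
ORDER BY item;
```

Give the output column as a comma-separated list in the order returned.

item=A: actual_date=NULL, scheduled_date=2024-06-27 → 2024-06-27
item=B: actual_date=NULL, scheduled_date=2024-11-27 → 2024-11-27
item=G: actual_date=NULL, scheduled_date=2024-06-14 → 2024-06-14
item=J: actual_date=NULL, scheduled_date=2024-07-21 → 2024-07-21
item=K: actual_date=2024-07-03 → 2024-07-03
item=L: actual_date=2024-10-21 → 2024-10-21
item=M: actual_date=2024-07-03 → 2024-07-03
item=N: actual_date=2024-12-21 → 2024-12-21
item=R: actual_date=2024-02-27 → 2024-02-27
item=U: actual_date=2024-09-03 → 2024-09-03
item=V: actual_date=2024-10-21 → 2024-10-21
item=W: actual_date=2024-11-14 → 2024-11-14
item=Y: actual_date=2024-02-08 → 2024-02-08
item=Z: actual_date=NULL, scheduled_date=NULL, requested_date=NULL (all NULL) → NULL

2024-06-27, 2024-11-27, 2024-06-14, 2024-07-21, 2024-07-03, 2024-10-21, 2024-07-03, 2024-12-21, 2024-02-27, 2024-09-03, 2024-10-21, 2024-11-14, 2024-02-08, NULL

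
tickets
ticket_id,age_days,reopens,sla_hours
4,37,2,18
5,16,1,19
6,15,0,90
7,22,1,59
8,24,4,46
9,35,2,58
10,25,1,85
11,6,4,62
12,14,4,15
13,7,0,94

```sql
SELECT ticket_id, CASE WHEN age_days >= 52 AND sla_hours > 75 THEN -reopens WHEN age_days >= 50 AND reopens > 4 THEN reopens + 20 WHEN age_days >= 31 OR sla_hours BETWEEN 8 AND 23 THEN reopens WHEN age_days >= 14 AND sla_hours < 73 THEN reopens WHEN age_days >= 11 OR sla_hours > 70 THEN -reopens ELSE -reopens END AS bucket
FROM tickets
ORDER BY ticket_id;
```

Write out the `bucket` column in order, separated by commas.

2, 1, 0, 1, 4, 2, -1, -4, 4, 0

ticket_id=4: age_days >= 31 OR sla_hours BETWEEN 8 AND 23 → 2
ticket_id=5: age_days >= 31 OR sla_hours BETWEEN 8 AND 23 → 1
ticket_id=6: age_days >= 11 OR sla_hours > 70 → 0
ticket_id=7: age_days >= 14 AND sla_hours < 73 → 1
ticket_id=8: age_days >= 14 AND sla_hours < 73 → 4
ticket_id=9: age_days >= 31 OR sla_hours BETWEEN 8 AND 23 → 2
ticket_id=10: age_days >= 11 OR sla_hours > 70 → -1
ticket_id=11: ELSE → -4
ticket_id=12: age_days >= 31 OR sla_hours BETWEEN 8 AND 23 → 4
ticket_id=13: age_days >= 11 OR sla_hours > 70 → 0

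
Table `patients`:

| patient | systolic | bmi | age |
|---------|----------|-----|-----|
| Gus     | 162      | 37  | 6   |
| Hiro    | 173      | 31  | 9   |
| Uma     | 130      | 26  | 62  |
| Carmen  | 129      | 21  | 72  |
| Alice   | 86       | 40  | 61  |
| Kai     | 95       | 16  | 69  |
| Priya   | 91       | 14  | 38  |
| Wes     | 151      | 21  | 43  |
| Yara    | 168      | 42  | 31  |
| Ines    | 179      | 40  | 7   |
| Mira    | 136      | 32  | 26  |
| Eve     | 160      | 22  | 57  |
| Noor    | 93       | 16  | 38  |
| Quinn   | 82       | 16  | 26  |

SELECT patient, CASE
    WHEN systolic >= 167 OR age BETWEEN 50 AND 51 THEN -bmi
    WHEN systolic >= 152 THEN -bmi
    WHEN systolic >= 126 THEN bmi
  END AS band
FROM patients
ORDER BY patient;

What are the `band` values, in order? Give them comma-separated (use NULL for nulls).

patient=Alice: (no match → NULL) → NULL
patient=Carmen: systolic >= 126 → 21
patient=Eve: systolic >= 152 → -22
patient=Gus: systolic >= 152 → -37
patient=Hiro: systolic >= 167 OR age BETWEEN 50 AND 51 → -31
patient=Ines: systolic >= 167 OR age BETWEEN 50 AND 51 → -40
patient=Kai: (no match → NULL) → NULL
patient=Mira: systolic >= 126 → 32
patient=Noor: (no match → NULL) → NULL
patient=Priya: (no match → NULL) → NULL
patient=Quinn: (no match → NULL) → NULL
patient=Uma: systolic >= 126 → 26
patient=Wes: systolic >= 126 → 21
patient=Yara: systolic >= 167 OR age BETWEEN 50 AND 51 → -42

NULL, 21, -22, -37, -31, -40, NULL, 32, NULL, NULL, NULL, 26, 21, -42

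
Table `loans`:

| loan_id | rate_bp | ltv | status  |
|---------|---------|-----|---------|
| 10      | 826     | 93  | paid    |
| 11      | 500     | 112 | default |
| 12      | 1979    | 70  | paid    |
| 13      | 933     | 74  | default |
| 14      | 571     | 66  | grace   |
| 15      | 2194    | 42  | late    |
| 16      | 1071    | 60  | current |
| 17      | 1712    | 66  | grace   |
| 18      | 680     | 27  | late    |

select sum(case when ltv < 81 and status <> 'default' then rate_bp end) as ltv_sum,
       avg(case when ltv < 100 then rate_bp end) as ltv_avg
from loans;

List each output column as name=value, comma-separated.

ltv_sum=8207, ltv_avg=1245.75

[ltv_sum: ltv < 81 and status <> 'default']
loan_id=10: ✗
loan_id=11: ✗
loan_id=12: ✓ → 1979
loan_id=13: ✗
loan_id=14: ✓ → 571
loan_id=15: ✓ → 2194
loan_id=16: ✓ → 1071
loan_id=17: ✓ → 1712
loan_id=18: ✓ → 680
ltv_sum = 1979 + 571 + 2194 + 1071 + 1712 + 680 = 8207
—
[ltv_avg: ltv < 100]
loan_id=10: ✓ → 826
loan_id=11: ✗
loan_id=12: ✓ → 1979
loan_id=13: ✓ → 933
loan_id=14: ✓ → 571
loan_id=15: ✓ → 2194
loan_id=16: ✓ → 1071
loan_id=17: ✓ → 1712
loan_id=18: ✓ → 680
ltv_avg = (826 + 1979 + 933 + 571 + 2194 + 1071 + 1712 + 680) / 8 = 1245.75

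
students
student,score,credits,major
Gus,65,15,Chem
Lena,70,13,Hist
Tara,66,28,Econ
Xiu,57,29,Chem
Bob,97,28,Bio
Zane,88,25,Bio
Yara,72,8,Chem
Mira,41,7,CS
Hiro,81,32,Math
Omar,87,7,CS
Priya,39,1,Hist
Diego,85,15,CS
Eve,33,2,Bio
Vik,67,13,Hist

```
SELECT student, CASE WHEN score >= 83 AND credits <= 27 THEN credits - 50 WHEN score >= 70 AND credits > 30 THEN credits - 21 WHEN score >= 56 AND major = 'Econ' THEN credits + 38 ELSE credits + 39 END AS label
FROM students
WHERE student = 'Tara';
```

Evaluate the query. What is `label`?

66

student = Tara: score=66, credits=28, major=Econ.
score >= 83 AND credits <= 27 → false
score >= 70 AND credits > 30 → false
score >= 56 AND major = 'Econ' → true → 66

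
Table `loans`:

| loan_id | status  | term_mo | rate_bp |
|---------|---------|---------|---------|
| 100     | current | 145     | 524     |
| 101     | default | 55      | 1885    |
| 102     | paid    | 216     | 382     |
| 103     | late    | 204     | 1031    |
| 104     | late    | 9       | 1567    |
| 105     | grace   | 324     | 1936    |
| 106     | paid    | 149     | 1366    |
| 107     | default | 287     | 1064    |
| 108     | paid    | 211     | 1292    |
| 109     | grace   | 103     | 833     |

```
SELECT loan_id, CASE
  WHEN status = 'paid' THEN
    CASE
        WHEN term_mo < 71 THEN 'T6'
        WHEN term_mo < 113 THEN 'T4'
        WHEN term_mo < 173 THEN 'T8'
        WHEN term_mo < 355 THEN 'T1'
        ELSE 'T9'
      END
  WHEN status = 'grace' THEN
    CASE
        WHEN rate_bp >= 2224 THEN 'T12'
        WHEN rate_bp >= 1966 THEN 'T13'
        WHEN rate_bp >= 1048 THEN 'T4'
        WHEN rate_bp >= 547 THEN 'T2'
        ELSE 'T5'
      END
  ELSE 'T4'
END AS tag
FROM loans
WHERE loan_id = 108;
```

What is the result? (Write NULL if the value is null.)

loan_id = 108: status=paid, term_mo=211, rate_bp=1292.
status='paid' → inner[term_mo < 355] → T1

T1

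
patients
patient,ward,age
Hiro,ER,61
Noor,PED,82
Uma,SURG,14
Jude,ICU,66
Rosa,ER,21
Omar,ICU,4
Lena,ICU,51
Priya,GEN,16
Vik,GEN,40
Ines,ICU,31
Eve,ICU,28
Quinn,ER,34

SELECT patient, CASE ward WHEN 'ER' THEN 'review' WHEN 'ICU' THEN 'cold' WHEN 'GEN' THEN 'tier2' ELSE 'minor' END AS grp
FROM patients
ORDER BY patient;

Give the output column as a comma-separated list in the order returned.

patient=Eve: ward='ICU' → cold
patient=Hiro: ward='ER' → review
patient=Ines: ward='ICU' → cold
patient=Jude: ward='ICU' → cold
patient=Lena: ward='ICU' → cold
patient=Noor: ELSE → minor
patient=Omar: ward='ICU' → cold
patient=Priya: ward='GEN' → tier2
patient=Quinn: ward='ER' → review
patient=Rosa: ward='ER' → review
patient=Uma: ELSE → minor
patient=Vik: ward='GEN' → tier2

cold, review, cold, cold, cold, minor, cold, tier2, review, review, minor, tier2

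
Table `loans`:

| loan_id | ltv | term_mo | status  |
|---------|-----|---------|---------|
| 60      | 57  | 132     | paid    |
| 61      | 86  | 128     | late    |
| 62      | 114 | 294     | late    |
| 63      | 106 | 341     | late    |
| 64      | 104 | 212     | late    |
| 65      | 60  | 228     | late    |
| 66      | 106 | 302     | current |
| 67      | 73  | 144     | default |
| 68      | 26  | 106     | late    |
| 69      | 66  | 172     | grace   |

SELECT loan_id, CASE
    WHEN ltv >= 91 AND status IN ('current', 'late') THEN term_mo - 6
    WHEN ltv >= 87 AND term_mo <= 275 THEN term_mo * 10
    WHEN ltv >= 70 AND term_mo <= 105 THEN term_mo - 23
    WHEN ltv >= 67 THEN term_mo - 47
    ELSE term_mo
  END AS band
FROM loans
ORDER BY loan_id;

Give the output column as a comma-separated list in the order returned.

loan_id=60: ELSE → 132
loan_id=61: ltv >= 67 → 81
loan_id=62: ltv >= 91 AND status IN ('current', 'late') → 288
loan_id=63: ltv >= 91 AND status IN ('current', 'late') → 335
loan_id=64: ltv >= 91 AND status IN ('current', 'late') → 206
loan_id=65: ELSE → 228
loan_id=66: ltv >= 91 AND status IN ('current', 'late') → 296
loan_id=67: ltv >= 67 → 97
loan_id=68: ELSE → 106
loan_id=69: ELSE → 172

132, 81, 288, 335, 206, 228, 296, 97, 106, 172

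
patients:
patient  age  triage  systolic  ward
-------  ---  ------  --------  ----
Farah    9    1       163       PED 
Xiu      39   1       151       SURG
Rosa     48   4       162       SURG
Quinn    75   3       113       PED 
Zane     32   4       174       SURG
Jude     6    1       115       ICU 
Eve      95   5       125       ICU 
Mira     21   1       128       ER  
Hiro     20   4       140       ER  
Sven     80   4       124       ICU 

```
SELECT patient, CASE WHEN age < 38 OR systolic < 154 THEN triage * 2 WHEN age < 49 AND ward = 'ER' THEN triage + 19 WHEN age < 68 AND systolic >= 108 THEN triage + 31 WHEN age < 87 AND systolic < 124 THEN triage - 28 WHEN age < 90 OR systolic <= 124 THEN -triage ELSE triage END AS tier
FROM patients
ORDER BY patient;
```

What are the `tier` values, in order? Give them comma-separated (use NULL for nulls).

10, 2, 8, 2, 2, 6, 35, 8, 2, 8

patient=Eve: age < 38 OR systolic < 154 → 10
patient=Farah: age < 38 OR systolic < 154 → 2
patient=Hiro: age < 38 OR systolic < 154 → 8
patient=Jude: age < 38 OR systolic < 154 → 2
patient=Mira: age < 38 OR systolic < 154 → 2
patient=Quinn: age < 38 OR systolic < 154 → 6
patient=Rosa: age < 68 AND systolic >= 108 → 35
patient=Sven: age < 38 OR systolic < 154 → 8
patient=Xiu: age < 38 OR systolic < 154 → 2
patient=Zane: age < 38 OR systolic < 154 → 8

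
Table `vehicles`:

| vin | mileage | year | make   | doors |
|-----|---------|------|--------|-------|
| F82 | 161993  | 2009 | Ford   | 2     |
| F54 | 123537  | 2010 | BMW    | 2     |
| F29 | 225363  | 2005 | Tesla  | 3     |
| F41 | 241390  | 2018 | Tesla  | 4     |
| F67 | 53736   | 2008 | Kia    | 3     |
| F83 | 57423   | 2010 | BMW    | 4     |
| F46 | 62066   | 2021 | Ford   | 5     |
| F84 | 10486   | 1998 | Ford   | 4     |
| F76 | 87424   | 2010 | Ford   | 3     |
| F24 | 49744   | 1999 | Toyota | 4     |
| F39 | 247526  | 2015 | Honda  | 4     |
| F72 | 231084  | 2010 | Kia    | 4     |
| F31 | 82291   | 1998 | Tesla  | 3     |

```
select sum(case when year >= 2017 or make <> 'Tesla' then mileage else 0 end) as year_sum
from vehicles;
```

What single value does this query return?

vin=F82: ✓ → 161993
vin=F54: ✓ → 123537
vin=F29: ✗
vin=F41: ✓ → 241390
vin=F67: ✓ → 53736
vin=F83: ✓ → 57423
vin=F46: ✓ → 62066
vin=F84: ✓ → 10486
vin=F76: ✓ → 87424
vin=F24: ✓ → 49744
vin=F39: ✓ → 247526
vin=F72: ✓ → 231084
vin=F31: ✗
year_sum = 161993 + 123537 + 241390 + 53736 + 57423 + 62066 + 10486 + 87424 + 49744 + 247526 + 231084 = 1326409

1326409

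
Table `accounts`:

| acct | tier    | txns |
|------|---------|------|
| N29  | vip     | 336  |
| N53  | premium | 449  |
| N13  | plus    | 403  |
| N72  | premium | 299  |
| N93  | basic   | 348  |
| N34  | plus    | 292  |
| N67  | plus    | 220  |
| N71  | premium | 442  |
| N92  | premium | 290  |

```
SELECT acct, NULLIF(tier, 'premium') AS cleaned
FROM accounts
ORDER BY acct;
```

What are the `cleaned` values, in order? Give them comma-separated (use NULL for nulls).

plus, vip, plus, NULL, plus, NULL, NULL, NULL, basic

acct=N13: tier=plus vs premium: differ → plus
acct=N29: tier=vip vs premium: differ → vip
acct=N34: tier=plus vs premium: differ → plus
acct=N53: tier=premium vs premium: equal → NULL
acct=N67: tier=plus vs premium: differ → plus
acct=N71: tier=premium vs premium: equal → NULL
acct=N72: tier=premium vs premium: equal → NULL
acct=N92: tier=premium vs premium: equal → NULL
acct=N93: tier=basic vs premium: differ → basic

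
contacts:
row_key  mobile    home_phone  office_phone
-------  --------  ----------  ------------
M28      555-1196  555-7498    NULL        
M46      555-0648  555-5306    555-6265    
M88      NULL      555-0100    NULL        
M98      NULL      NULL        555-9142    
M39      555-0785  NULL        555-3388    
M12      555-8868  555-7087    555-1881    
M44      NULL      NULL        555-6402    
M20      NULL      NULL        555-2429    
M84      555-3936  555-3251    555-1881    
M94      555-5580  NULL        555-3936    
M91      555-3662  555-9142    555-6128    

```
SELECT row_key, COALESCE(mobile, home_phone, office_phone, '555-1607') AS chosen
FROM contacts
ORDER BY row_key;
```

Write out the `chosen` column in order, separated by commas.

row_key=M12: mobile=555-8868 → 555-8868
row_key=M20: mobile=NULL, home_phone=NULL, office_phone=555-2429 → 555-2429
row_key=M28: mobile=555-1196 → 555-1196
row_key=M39: mobile=555-0785 → 555-0785
row_key=M44: mobile=NULL, home_phone=NULL, office_phone=555-6402 → 555-6402
row_key=M46: mobile=555-0648 → 555-0648
row_key=M84: mobile=555-3936 → 555-3936
row_key=M88: mobile=NULL, home_phone=555-0100 → 555-0100
row_key=M91: mobile=555-3662 → 555-3662
row_key=M94: mobile=555-5580 → 555-5580
row_key=M98: mobile=NULL, home_phone=NULL, office_phone=555-9142 → 555-9142

555-8868, 555-2429, 555-1196, 555-0785, 555-6402, 555-0648, 555-3936, 555-0100, 555-3662, 555-5580, 555-9142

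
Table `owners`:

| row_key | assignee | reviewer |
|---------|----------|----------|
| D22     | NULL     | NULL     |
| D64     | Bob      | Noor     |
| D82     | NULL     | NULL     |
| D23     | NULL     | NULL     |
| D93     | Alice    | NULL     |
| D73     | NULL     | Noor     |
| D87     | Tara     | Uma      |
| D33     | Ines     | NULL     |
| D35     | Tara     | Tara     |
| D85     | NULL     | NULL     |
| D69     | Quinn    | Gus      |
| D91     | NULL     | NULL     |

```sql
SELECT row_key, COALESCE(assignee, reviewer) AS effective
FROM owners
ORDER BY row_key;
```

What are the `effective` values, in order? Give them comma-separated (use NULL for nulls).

row_key=D22: assignee=NULL, reviewer=NULL (all NULL) → NULL
row_key=D23: assignee=NULL, reviewer=NULL (all NULL) → NULL
row_key=D33: assignee=Ines → Ines
row_key=D35: assignee=Tara → Tara
row_key=D64: assignee=Bob → Bob
row_key=D69: assignee=Quinn → Quinn
row_key=D73: assignee=NULL, reviewer=Noor → Noor
row_key=D82: assignee=NULL, reviewer=NULL (all NULL) → NULL
row_key=D85: assignee=NULL, reviewer=NULL (all NULL) → NULL
row_key=D87: assignee=Tara → Tara
row_key=D91: assignee=NULL, reviewer=NULL (all NULL) → NULL
row_key=D93: assignee=Alice → Alice

NULL, NULL, Ines, Tara, Bob, Quinn, Noor, NULL, NULL, Tara, NULL, Alice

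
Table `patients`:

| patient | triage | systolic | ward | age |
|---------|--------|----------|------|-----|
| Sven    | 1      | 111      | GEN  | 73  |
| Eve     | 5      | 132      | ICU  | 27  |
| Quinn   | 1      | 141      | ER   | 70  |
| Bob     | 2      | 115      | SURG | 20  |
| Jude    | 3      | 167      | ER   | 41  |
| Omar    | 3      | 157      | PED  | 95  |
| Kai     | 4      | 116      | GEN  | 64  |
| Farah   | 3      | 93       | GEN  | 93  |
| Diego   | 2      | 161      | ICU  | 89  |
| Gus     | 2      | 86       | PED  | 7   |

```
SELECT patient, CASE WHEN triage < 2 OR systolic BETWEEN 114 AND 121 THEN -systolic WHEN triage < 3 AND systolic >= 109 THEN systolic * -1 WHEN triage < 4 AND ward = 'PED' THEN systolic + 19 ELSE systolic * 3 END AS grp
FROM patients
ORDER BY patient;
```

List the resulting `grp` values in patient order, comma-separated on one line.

-115, -161, 396, 279, 105, 501, -116, 176, -141, -111

patient=Bob: triage < 2 OR systolic BETWEEN 114 AND 121 → -115
patient=Diego: triage < 3 AND systolic >= 109 → -161
patient=Eve: ELSE → 396
patient=Farah: ELSE → 279
patient=Gus: triage < 4 AND ward = 'PED' → 105
patient=Jude: ELSE → 501
patient=Kai: triage < 2 OR systolic BETWEEN 114 AND 121 → -116
patient=Omar: triage < 4 AND ward = 'PED' → 176
patient=Quinn: triage < 2 OR systolic BETWEEN 114 AND 121 → -141
patient=Sven: triage < 2 OR systolic BETWEEN 114 AND 121 → -111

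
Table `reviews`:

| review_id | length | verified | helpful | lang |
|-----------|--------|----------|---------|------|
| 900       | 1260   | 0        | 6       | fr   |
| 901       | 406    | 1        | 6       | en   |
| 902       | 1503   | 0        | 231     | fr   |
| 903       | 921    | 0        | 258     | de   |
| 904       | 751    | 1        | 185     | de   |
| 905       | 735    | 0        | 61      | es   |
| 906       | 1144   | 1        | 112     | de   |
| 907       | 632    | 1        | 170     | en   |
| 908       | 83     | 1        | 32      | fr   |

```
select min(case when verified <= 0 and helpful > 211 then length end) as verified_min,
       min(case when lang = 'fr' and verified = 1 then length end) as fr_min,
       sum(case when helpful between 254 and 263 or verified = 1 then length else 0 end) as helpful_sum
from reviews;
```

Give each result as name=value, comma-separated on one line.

[verified_min: verified <= 0 and helpful > 211]
review_id=900: ✗
review_id=901: ✗
review_id=902: ✓ → 1503
review_id=903: ✓ → 921
review_id=904: ✗
review_id=905: ✗
review_id=906: ✗
review_id=907: ✗
review_id=908: ✗
verified_min = MIN(1503, 921) = 921
—
[fr_min: lang = 'fr' and verified = 1]
review_id=900: ✗
review_id=901: ✗
review_id=902: ✗
review_id=903: ✗
review_id=904: ✗
review_id=905: ✗
review_id=906: ✗
review_id=907: ✗
review_id=908: ✓ → 83
fr_min = MIN(83) = 83
—
[helpful_sum: helpful between 254 and 263 or verified = 1]
review_id=900: ✗
review_id=901: ✓ → 406
review_id=902: ✗
review_id=903: ✓ → 921
review_id=904: ✓ → 751
review_id=905: ✗
review_id=906: ✓ → 1144
review_id=907: ✓ → 632
review_id=908: ✓ → 83
helpful_sum = 406 + 921 + 751 + 1144 + 632 + 83 = 3937

verified_min=921, fr_min=83, helpful_sum=3937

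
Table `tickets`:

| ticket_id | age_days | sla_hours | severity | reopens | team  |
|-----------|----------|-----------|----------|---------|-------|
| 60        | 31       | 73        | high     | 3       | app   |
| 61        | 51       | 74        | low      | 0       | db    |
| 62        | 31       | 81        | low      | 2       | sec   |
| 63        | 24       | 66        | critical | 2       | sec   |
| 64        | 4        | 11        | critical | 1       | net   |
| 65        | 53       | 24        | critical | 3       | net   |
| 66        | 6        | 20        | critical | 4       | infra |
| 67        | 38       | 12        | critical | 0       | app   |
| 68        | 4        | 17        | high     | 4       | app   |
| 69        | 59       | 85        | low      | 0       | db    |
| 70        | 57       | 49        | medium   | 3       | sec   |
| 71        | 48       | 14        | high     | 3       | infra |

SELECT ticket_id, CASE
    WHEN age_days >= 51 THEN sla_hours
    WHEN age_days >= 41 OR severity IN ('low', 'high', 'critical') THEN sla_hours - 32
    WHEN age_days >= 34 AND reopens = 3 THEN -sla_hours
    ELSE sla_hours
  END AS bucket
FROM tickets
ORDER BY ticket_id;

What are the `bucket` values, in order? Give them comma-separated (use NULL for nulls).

ticket_id=60: age_days >= 41 OR severity IN ('low', 'high', 'critical') → 41
ticket_id=61: age_days >= 51 → 74
ticket_id=62: age_days >= 41 OR severity IN ('low', 'high', 'critical') → 49
ticket_id=63: age_days >= 41 OR severity IN ('low', 'high', 'critical') → 34
ticket_id=64: age_days >= 41 OR severity IN ('low', 'high', 'critical') → -21
ticket_id=65: age_days >= 51 → 24
ticket_id=66: age_days >= 41 OR severity IN ('low', 'high', 'critical') → -12
ticket_id=67: age_days >= 41 OR severity IN ('low', 'high', 'critical') → -20
ticket_id=68: age_days >= 41 OR severity IN ('low', 'high', 'critical') → -15
ticket_id=69: age_days >= 51 → 85
ticket_id=70: age_days >= 51 → 49
ticket_id=71: age_days >= 41 OR severity IN ('low', 'high', 'critical') → -18

41, 74, 49, 34, -21, 24, -12, -20, -15, 85, 49, -18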